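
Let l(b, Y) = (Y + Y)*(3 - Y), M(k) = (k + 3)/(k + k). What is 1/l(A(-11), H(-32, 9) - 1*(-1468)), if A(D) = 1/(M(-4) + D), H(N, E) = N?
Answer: -1/4115576 ≈ -2.4298e-7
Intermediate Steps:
M(k) = (3 + k)/(2*k) (M(k) = (3 + k)/((2*k)) = (3 + k)*(1/(2*k)) = (3 + k)/(2*k))
A(D) = 1/(⅛ + D) (A(D) = 1/((½)*(3 - 4)/(-4) + D) = 1/((½)*(-¼)*(-1) + D) = 1/(⅛ + D))
l(b, Y) = 2*Y*(3 - Y) (l(b, Y) = (2*Y)*(3 - Y) = 2*Y*(3 - Y))
1/l(A(-11), H(-32, 9) - 1*(-1468)) = 1/(2*(-32 - 1*(-1468))*(3 - (-32 - 1*(-1468)))) = 1/(2*(-32 + 1468)*(3 - (-32 + 1468))) = 1/(2*1436*(3 - 1*1436)) = 1/(2*1436*(3 - 1436)) = 1/(2*1436*(-1433)) = 1/(-4115576) = -1/4115576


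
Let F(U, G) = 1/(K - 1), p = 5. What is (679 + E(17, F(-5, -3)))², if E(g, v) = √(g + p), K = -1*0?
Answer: (679 + √22)² ≈ 4.6743e+5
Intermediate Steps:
K = 0
F(U, G) = -1 (F(U, G) = 1/(0 - 1) = 1/(-1) = -1)
E(g, v) = √(5 + g) (E(g, v) = √(g + 5) = √(5 + g))
(679 + E(17, F(-5, -3)))² = (679 + √(5 + 17))² = (679 + √22)²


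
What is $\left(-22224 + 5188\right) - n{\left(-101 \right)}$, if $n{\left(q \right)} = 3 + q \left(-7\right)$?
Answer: $-17746$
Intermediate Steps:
$n{\left(q \right)} = 3 - 7 q$
$\left(-22224 + 5188\right) - n{\left(-101 \right)} = \left(-22224 + 5188\right) - \left(3 - -707\right) = -17036 - \left(3 + 707\right) = -17036 - 710 = -17746$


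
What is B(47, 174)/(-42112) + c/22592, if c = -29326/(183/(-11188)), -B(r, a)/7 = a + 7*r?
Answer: 30873826369/388627584 ≈ 79.443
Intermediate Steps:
B(r, a) = -49*r - 7*a (B(r, a) = -7*(a + 7*r) = -49*r - 7*a)
c = 328099288/183 (c = -29326/(183*(-1/11188)) = -29326/(-183/11188) = -29326*(-11188/183) = 328099288/183 ≈ 1.7929e+6)
B(47, 174)/(-42112) + c/22592 = (-49*47 - 7*174)/(-42112) + (328099288/183)/22592 = (-2303 - 1218)*(-1/42112) + (328099288/183)*(1/22592) = -3521*(-1/42112) + 41012411/516792 = 503/6016 + 41012411/516792 = 30873826369/388627584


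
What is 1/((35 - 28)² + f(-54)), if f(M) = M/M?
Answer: 1/50 ≈ 0.020000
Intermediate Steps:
f(M) = 1
1/((35 - 28)² + f(-54)) = 1/((35 - 28)² + 1) = 1/(7² + 1) = 1/(49 + 1) = 1/50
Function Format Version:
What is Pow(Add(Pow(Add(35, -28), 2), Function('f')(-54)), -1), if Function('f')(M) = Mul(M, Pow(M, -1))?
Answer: Rational(1, 50) ≈ 0.020000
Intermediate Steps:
Function('f')(M) = 1
Pow(Add(Pow(Add(35, -28), 2), Function('f')(-54)), -1) = Pow(Add(Pow(Add(35, -28), 2), 1), -1) = Pow(Add(Pow(7, 2), 1), -1) = Pow(Add(49, 1), -1) = Pow(50, -1) = Rational(1, 50)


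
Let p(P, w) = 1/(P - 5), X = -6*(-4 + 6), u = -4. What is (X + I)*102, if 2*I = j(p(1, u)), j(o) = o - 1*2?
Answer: -5355/4 ≈ -1338.8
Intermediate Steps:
X = -12 (X = -6*2 = -12)
p(P, w) = 1/(-5 + P)
j(o) = -2 + o (j(o) = o - 2 = -2 + o)
I = -9/8 (I = (-2 + 1/(-5 + 1))/2 = (-2 + 1/(-4))/2 = (-2 - 1/4)/2 = (1/2)*(-9/4) = -9/8 ≈ -1.1250)
(X + I)*102 = (-12 - 9/8)*102 = -105/8*102 = -5355/4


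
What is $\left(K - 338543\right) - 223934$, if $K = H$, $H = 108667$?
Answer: $-453810$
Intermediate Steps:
$K = 108667$
$\left(K - 338543\right) - 223934 = \left(108667 - 338543\right) - 223934 = -229876 - 223934 = -453810$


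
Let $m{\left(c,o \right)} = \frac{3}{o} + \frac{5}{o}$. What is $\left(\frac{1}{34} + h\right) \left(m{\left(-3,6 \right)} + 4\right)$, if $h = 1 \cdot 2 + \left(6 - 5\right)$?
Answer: $\frac{824}{51} \approx 16.157$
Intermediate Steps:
$m{\left(c,o \right)} = \frac{8}{o}$
$h = 3$ ($h = 2 + 1 = 3$)
$\left(\frac{1}{34} + h\right) \left(m{\left(-3,6 \right)} + 4\right) = \left(\frac{1}{34} + 3\right) \left(\frac{8}{6} + 4\right) = \left(\frac{1}{34} + 3\right) \left(8 \cdot \frac{1}{6} + 4\right) = \frac{103 \left(\frac{4}{3} + 4\right)}{34} = \frac{103}{34} \cdot \frac{16}{3} = \frac{824}{51}$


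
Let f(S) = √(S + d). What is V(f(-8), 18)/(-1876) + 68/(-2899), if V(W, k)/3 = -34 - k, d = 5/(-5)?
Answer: 81169/1359631 ≈ 0.059699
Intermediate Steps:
d = -1 (d = 5*(-⅕) = -1)
f(S) = √(-1 + S) (f(S) = √(S - 1) = √(-1 + S))
V(W, k) = -102 - 3*k (V(W, k) = 3*(-34 - k) = -102 - 3*k)
V(f(-8), 18)/(-1876) + 68/(-2899) = (-102 - 3*18)/(-1876) + 68/(-2899) = (-102 - 54)*(-1/1876) + 68*(-1/2899) = -156*(-1/1876) - 68/2899 = 39/469 - 68/2899 = 81169/1359631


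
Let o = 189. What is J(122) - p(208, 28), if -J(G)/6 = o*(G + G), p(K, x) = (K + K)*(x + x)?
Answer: -299992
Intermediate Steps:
p(K, x) = 4*K*x (p(K, x) = (2*K)*(2*x) = 4*K*x)
J(G) = -2268*G (J(G) = -1134*(G + G) = -1134*2*G = -2268*G)
J(122) - p(208, 28) = -2268*122 - 4*208*28 = -276696 - 1*23296 = -276696 - 23296 = -299992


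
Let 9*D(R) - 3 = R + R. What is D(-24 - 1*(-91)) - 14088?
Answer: -126655/9 ≈ -14073.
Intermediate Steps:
D(R) = ⅓ + 2*R/9 (D(R) = ⅓ + (R + R)/9 = ⅓ + (2*R)/9 = ⅓ + 2*R/9)
D(-24 - 1*(-91)) - 14088 = (⅓ + 2*(-24 - 1*(-91))/9) - 14088 = (⅓ + 2*(-24 + 91)/9) - 14088 = (⅓ + (2/9)*67) - 14088 = (⅓ + 134/9) - 14088 = 137/9 - 14088 = -126655/9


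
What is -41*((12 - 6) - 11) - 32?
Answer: 173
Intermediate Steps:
-41*((12 - 6) - 11) - 32 = -41*(6 - 11) - 32 = -41*(-5) - 32 = 205 - 32 = 173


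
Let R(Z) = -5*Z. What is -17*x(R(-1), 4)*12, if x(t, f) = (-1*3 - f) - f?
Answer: 2244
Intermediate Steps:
x(t, f) = -3 - 2*f (x(t, f) = (-3 - f) - f = -3 - 2*f)
-17*x(R(-1), 4)*12 = -17*(-3 - 2*4)*12 = -17*(-3 - 8)*12 = -17*(-11)*12 = 187*12 = 2244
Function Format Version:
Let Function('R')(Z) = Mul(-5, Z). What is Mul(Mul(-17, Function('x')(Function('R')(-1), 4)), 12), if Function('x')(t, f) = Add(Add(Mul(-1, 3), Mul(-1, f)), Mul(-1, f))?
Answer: 2244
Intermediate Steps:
Function('x')(t, f) = Add(-3, Mul(-2, f)) (Function('x')(t, f) = Add(Add(-3, Mul(-1, f)), Mul(-1, f)) = Add(-3, Mul(-2, f)))
Mul(Mul(-17, Function('x')(Function('R')(-1), 4)), 12) = Mul(Mul(-17, Add(-3, Mul(-2, 4))), 12) = Mul(Mul(-17, Add(-3, -8)), 12) = Mul(Mul(-17, -11), 12) = Mul(187, 12) = 2244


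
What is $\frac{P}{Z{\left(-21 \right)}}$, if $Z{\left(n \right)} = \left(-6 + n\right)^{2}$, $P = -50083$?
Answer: $- \frac{50083}{729} \approx -68.701$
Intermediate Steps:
$\frac{P}{Z{\left(-21 \right)}} = - \frac{50083}{\left(-6 - 21\right)^{2}} = - \frac{50083}{\left(-27\right)^{2}} = - \frac{50083}{729}$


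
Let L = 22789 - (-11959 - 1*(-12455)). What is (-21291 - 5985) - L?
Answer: -49569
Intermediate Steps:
L = 22293 (L = 22789 - (-11959 + 12455) = 22789 - 1*496 = 22789 - 496 = 22293)
(-21291 - 5985) - L = (-21291 - 5985) - 1*22293 = -27276 - 22293 = -49569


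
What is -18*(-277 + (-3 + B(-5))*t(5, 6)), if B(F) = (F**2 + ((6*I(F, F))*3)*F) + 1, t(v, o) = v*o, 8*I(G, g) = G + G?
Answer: -68184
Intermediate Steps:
I(G, g) = G/4 (I(G, g) = (G + G)/8 = (2*G)/8 = G/4)
t(v, o) = o*v
B(F) = 1 + 11*F**2/2 (B(F) = (F**2 + ((6*(F/4))*3)*F) + 1 = (F**2 + ((3*F/2)*3)*F) + 1 = (F**2 + (9*F/2)*F) + 1 = (F**2 + 9*F**2/2) + 1 = 11*F**2/2 + 1 = 1 + 11*F**2/2)
-18*(-277 + (-3 + B(-5))*t(5, 6)) = -18*(-277 + (-3 + (1 + (11/2)*(-5)**2))*(6*5)) = -18*(-277 + (-3 + (1 + (11/2)*25))*30) = -18*(-277 + (-3 + (1 + 275/2))*30) = -18*(-277 + (-3 + 277/2)*30) = -18*(-277 + (271/2)*30) = -18*(-277 + 4065) = -18*3788 = -68184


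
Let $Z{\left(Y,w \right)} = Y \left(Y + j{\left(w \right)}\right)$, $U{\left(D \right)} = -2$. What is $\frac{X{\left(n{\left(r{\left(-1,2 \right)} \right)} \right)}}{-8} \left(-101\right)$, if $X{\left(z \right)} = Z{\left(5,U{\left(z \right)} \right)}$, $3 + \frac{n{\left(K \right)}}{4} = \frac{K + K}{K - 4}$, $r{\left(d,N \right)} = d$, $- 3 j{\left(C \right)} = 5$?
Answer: $\frac{2525}{12} \approx 210.42$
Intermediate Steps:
$j{\left(C \right)} = - \frac{5}{3}$ ($j{\left(C \right)} = \left(- \frac{1}{3}\right) 5 = - \frac{5}{3}$)
$n{\left(K \right)} = -12 + \frac{8 K}{-4 + K}$ ($n{\left(K \right)} = -12 + 4 \frac{K + K}{K - 4} = -12 + 4 \frac{2 K}{-4 + K} = -12 + \frac{8 K}{-4 + K}$)
$Z{\left(Y,w \right)} = Y \left(- \frac{5}{3} + Y\right)$ ($Z{\left(Y,w \right)} = Y \left(Y - \frac{5}{3}\right) = Y \left(- \frac{5}{3} + Y\right)$)
$X{\left(z \right)} = \frac{50}{3}$ ($X{\left(z \right)} = \frac{1}{3} \cdot 5 \left(-5 + 3 \cdot 5\right) = \frac{1}{3} \cdot 5 \left(-5 + 15\right) = \frac{1}{3} \cdot 5 \cdot 10 = \frac{50}{3}$)
$\frac{X{\left(n{\left(r{\left(-1,2 \right)} \right)} \right)}}{-8} \left(-101\right) = \frac{50}{3 \left(-8\right)} \left(-101\right) = \frac{50}{3} \left(- \frac{1}{8}\right) \left(-101\right) = \left(- \frac{25}{12}\right) \left(-101\right) = \frac{2525}{12}$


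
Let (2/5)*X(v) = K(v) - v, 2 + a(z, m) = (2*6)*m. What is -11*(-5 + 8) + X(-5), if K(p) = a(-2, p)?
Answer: -351/2 ≈ -175.50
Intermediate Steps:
a(z, m) = -2 + 12*m (a(z, m) = -2 + (2*6)*m = -2 + 12*m)
K(p) = -2 + 12*p
X(v) = -5 + 55*v/2 (X(v) = 5*((-2 + 12*v) - v)/2 = 5*(-2 + 11*v)/2 = -5 + 55*v/2)
-11*(-5 + 8) + X(-5) = -11*(-5 + 8) + (-5 + (55/2)*(-5)) = -11*3 + (-5 - 275/2) = -33 - 285/2 = -351/2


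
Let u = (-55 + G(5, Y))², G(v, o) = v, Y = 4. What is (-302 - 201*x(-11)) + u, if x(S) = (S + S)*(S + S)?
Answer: -95086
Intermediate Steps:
u = 2500 (u = (-55 + 5)² = (-50)² = 2500)
x(S) = 4*S² (x(S) = (2*S)*(2*S) = 4*S²)
(-302 - 201*x(-11)) + u = (-302 - 804*(-11)²) + 2500 = (-302 - 804*121) + 2500 = (-302 - 201*484) + 2500 = (-302 - 97284) + 2500 = -97586 + 2500 = -95086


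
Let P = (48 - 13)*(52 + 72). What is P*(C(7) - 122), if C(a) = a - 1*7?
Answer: -529480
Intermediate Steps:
C(a) = -7 + a (C(a) = a - 7 = -7 + a)
P = 4340 (P = 35*124 = 4340)
P*(C(7) - 122) = 4340*((-7 + 7) - 122) = 4340*(0 - 122) = 4340*(-122) = -529480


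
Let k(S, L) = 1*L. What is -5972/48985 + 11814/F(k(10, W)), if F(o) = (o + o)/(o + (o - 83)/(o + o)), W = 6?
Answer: -482400653/1175640 ≈ -410.33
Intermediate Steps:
k(S, L) = L
F(o) = 2*o/(o + (-83 + o)/(2*o)) (F(o) = (2*o)/(o + (-83 + o)/((2*o))) = (2*o)/(o + (-83 + o)*(1/(2*o))) = (2*o)/(o + (-83 + o)/(2*o)) = 2*o/(o + (-83 + o)/(2*o)))
-5972/48985 + 11814/F(k(10, W)) = -5972/48985 + 11814/((4*6**2/(-83 + 6 + 2*6**2))) = -5972*1/48985 + 11814/((4*36/(-83 + 6 + 2*36))) = -5972/48985 + 11814/((4*36/(-83 + 6 + 72))) = -5972/48985 + 11814/((4*36/(-5))) = -5972/48985 + 11814/((4*36*(-1/5))) = -5972/48985 + 11814/(-144/5) = -5972/48985 + 11814*(-5/144) = -5972/48985 - 9845/24 = -482400653/1175640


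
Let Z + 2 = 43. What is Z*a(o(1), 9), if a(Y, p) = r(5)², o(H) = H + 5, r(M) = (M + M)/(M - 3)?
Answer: 1025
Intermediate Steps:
r(M) = 2*M/(-3 + M) (r(M) = (2*M)/(-3 + M) = 2*M/(-3 + M))
Z = 41 (Z = -2 + 43 = 41)
o(H) = 5 + H
a(Y, p) = 25 (a(Y, p) = (2*5/(-3 + 5))² = (2*5/2)² = (2*5*(½))² = 5² = 25)
Z*a(o(1), 9) = 41*25 = 1025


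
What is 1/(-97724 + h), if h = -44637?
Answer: -1/142361 ≈ -7.0244e-6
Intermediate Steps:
1/(-97724 + h) = 1/(-97724 - 44637) = 1/(-142361) = -1/142361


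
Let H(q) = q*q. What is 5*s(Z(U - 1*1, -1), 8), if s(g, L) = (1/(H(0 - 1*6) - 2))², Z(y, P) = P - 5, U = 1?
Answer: 5/1156 ≈ 0.0043253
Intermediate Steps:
H(q) = q²
Z(y, P) = -5 + P
s(g, L) = 1/1156 (s(g, L) = (1/((0 - 1*6)² - 2))² = (1/((0 - 6)² - 2))² = (1/((-6)² - 2))² = (1/(36 - 2))² = (1/34)² = 1/1156)
5*s(Z(U - 1*1, -1), 8) = 5*(1/1156) = 5/1156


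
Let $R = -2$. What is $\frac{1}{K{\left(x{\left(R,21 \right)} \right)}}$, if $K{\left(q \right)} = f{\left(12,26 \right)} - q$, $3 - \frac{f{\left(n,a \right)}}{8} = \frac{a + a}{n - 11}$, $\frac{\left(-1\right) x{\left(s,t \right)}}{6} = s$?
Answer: $- \frac{1}{404} \approx -0.0024752$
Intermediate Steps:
$x{\left(s,t \right)} = - 6 s$
$f{\left(n,a \right)} = 24 - \frac{16 a}{-11 + n}$ ($f{\left(n,a \right)} = 24 - 8 \frac{a + a}{n - 11} = 24 - 8 \frac{2 a}{-11 + n} = 24 - \frac{16 a}{-11 + n}$)
$K{\left(q \right)} = -392 - q$ ($K{\left(q \right)} = \frac{8 \left(-33 - 52 + 3 \cdot 12\right)}{-11 + 12} - q = \frac{8 \left(-33 - 52 + 36\right)}{1} - q = 8 \cdot 1 \left(-49\right) - q = -392 - q$)
$\frac{1}{K{\left(x{\left(R,21 \right)} \right)}} = \frac{1}{-392 - \left(-6\right) \left(-2\right)} = \frac{1}{-392 - 12} = \frac{1}{-404} = - \frac{1}{404}$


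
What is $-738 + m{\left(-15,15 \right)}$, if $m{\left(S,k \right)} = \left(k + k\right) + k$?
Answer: $-693$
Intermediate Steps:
$m{\left(S,k \right)} = 3 k$ ($m{\left(S,k \right)} = 2 k + k = 3 k$)
$-738 + m{\left(-15,15 \right)} = -738 + 3 \cdot 15 = -738 + 45 = -693$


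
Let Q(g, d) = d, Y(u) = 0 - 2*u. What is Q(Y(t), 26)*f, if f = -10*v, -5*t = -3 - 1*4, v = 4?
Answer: -1040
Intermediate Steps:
t = 7/5 (t = -(-3 - 1*4)/5 = -(-3 - 4)/5 = -⅕*(-7) = 7/5 ≈ 1.4000)
Y(u) = -2*u
f = -40 (f = -10*4 = -40)
Q(Y(t), 26)*f = 26*(-40) = -1040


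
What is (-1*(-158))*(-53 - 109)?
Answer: -25596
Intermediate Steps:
(-1*(-158))*(-53 - 109) = 158*(-162) = -25596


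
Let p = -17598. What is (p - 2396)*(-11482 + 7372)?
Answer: 82175340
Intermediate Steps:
(p - 2396)*(-11482 + 7372) = (-17598 - 2396)*(-11482 + 7372) = -19994*(-4110) = 82175340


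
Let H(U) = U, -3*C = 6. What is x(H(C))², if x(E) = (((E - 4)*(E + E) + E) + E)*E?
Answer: 1600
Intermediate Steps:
C = -2 (C = -⅓*6 = -2)
x(E) = E*(2*E + 2*E*(-4 + E)) (x(E) = (((-4 + E)*(2*E) + E) + E)*E = ((2*E*(-4 + E) + E) + E)*E = ((E + 2*E*(-4 + E)) + E)*E = (2*E + 2*E*(-4 + E))*E = E*(2*E + 2*E*(-4 + E)))
x(H(C))² = (2*(-2)²*(-3 - 2))² = (2*4*(-5))² = (-40)² = 1600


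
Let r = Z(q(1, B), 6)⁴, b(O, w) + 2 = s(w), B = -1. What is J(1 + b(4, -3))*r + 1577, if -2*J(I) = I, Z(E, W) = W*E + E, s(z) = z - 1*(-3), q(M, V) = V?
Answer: 5555/2 ≈ 2777.5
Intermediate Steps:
s(z) = 3 + z (s(z) = z + 3 = 3 + z)
b(O, w) = 1 + w (b(O, w) = -2 + (3 + w) = 1 + w)
Z(E, W) = E + E*W (Z(E, W) = E*W + E = E + E*W)
J(I) = -I/2
r = 2401 (r = (-(1 + 6))⁴ = (-1*7)⁴ = (-7)⁴ = 2401)
J(1 + b(4, -3))*r + 1577 = -(1 + (1 - 3))/2*2401 + 1577 = -(1 - 2)/2*2401 + 1577 = -½*(-1)*2401 + 1577 = (½)*2401 + 1577 = 2401/2 + 1577 = 5555/2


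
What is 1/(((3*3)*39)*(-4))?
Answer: -1/1404 ≈ -0.00071225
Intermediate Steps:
1/(((3*3)*39)*(-4)) = 1/((9*39)*(-4)) = 1/(351*(-4)) = 1/(-1404) = -1/1404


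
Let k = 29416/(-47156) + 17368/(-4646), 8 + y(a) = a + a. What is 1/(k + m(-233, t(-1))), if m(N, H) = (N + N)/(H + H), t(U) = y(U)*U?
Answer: -273858470/7575492531 ≈ -0.036151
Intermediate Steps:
y(a) = -8 + 2*a (y(a) = -8 + (a + a) = -8 + 2*a)
t(U) = U*(-8 + 2*U) (t(U) = (-8 + 2*U)*U = U*(-8 + 2*U))
k = -119459018/27385847 (k = 29416*(-1/47156) + 17368*(-1/4646) = -7354/11789 - 8684/2323 = -119459018/27385847 ≈ -4.3621)
m(N, H) = N/H (m(N, H) = (2*N)/((2*H)) = (2*N)*(1/(2*H)) = N/H)
1/(k + m(-233, t(-1))) = 1/(-119459018/27385847 - 233*(-1/(2*(-4 - 1)))) = 1/(-119459018/27385847 - 233/(2*(-1)*(-5))) = 1/(-119459018/27385847 - 233/10) = 1/(-7575492531/273858470) = -273858470/7575492531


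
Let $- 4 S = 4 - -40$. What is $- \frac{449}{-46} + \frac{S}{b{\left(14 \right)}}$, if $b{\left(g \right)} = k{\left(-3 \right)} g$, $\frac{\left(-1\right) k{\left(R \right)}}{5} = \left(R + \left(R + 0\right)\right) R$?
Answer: $\frac{283123}{28980} \approx 9.7696$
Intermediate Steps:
$k{\left(R \right)} = - 10 R^{2}$ ($k{\left(R \right)} = - 5 \left(R + \left(R + 0\right)\right) R = - 5 \left(R + R\right) R = - 5 \cdot 2 R R = - 5 \cdot 2 R^{2} = - 10 R^{2}$)
$b{\left(g \right)} = - 90 g$ ($b{\left(g \right)} = - 10 \left(-3\right)^{2} g = \left(-10\right) 9 g = - 90 g$)
$S = -11$ ($S = - \frac{4 - -40}{4} = - \frac{4 + 40}{4} = \left(- \frac{1}{4}\right) 44 = -11$)
$- \frac{449}{-46} + \frac{S}{b{\left(14 \right)}} = - \frac{449}{-46} - \frac{11}{\left(-90\right) 14} = \left(-449\right) \left(- \frac{1}{46}\right) - \frac{11}{-1260} = \frac{449}{46} - - \frac{11}{1260} = \frac{449}{46} + \frac{11}{1260} = \frac{283123}{28980}$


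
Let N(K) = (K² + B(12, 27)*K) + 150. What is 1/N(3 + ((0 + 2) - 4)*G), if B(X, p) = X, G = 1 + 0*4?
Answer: 1/163 ≈ 0.0061350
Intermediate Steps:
G = 1 (G = 1 + 0 = 1)
N(K) = 150 + K² + 12*K (N(K) = (K² + 12*K) + 150 = 150 + K² + 12*K)
1/N(3 + ((0 + 2) - 4)*G) = 1/(150 + (3 + ((0 + 2) - 4)*1)² + 12*(3 + ((0 + 2) - 4)*1)) = 1/(150 + (3 + (2 - 4)*1)² + 12*(3 + (2 - 4)*1)) = 1/(150 + (3 - 2*1)² + 12*(3 - 2*1)) = 1/(150 + (3 - 2)² + 12*(3 - 2)) = 1/(150 + 1² + 12*1) = 1/(150 + 1 + 12) = 1/163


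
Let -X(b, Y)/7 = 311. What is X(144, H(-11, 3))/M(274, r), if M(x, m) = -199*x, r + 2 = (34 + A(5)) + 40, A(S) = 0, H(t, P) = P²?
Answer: 2177/54526 ≈ 0.039926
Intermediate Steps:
r = 72 (r = -2 + ((34 + 0) + 40) = -2 + (34 + 40) = -2 + 74 = 72)
X(b, Y) = -2177 (X(b, Y) = -7*311 = -2177)
X(144, H(-11, 3))/M(274, r) = -2177/((-199*274)) = -2177/(-54526) = -2177*(-1/54526) = 2177/54526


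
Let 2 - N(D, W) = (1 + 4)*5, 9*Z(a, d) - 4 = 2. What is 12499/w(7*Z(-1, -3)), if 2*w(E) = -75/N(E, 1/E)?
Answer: 574954/75 ≈ 7666.1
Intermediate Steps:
Z(a, d) = ⅔ (Z(a, d) = 4/9 + (⅑)*2 = 4/9 + 2/9 = ⅔)
N(D, W) = -23 (N(D, W) = 2 - (1 + 4)*5 = 2 - 5*5 = 2 - 1*25 = 2 - 25 = -23)
w(E) = 75/46 (w(E) = (-75/(-23))/2 = (-75*(-1/23))/2 = (½)*(75/23) = 75/46)
12499/w(7*Z(-1, -3)) = 12499/(75/46) = 12499*(46/75) = 574954/75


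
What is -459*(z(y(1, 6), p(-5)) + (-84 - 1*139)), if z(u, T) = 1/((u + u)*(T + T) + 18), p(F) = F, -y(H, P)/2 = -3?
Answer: 204723/2 ≈ 1.0236e+5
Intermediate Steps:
y(H, P) = 6 (y(H, P) = -2*(-3) = 6)
z(u, T) = 1/(18 + 4*T*u) (z(u, T) = 1/((2*u)*(2*T) + 18) = 1/(4*T*u + 18) = 1/(18 + 4*T*u))
-459*(z(y(1, 6), p(-5)) + (-84 - 1*139)) = -459*(1/(2*(9 + 2*(-5)*6)) + (-84 - 1*139)) = -459*(1/(2*(9 - 60)) + (-84 - 139)) = -459*((1/2)/(-51) - 223) = -459*((1/2)*(-1/51) - 223) = -459*(-1/102 - 223) = -459*(-22747/102) = 204723/2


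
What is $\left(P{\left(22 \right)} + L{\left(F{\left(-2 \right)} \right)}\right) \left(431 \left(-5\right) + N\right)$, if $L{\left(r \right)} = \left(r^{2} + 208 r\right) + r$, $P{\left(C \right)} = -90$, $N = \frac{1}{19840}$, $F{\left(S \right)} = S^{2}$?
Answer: $- \frac{16289730819}{9920} \approx -1.6421 \cdot 10^{6}$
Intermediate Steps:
$N = \frac{1}{19840} \approx 5.0403 \cdot 10^{-5}$
$L{\left(r \right)} = r^{2} + 209 r$
$\left(P{\left(22 \right)} + L{\left(F{\left(-2 \right)} \right)}\right) \left(431 \left(-5\right) + N\right) = \left(-90 + \left(-2\right)^{2} \left(209 + \left(-2\right)^{2}\right)\right) \left(431 \left(-5\right) + \frac{1}{19840}\right) = \left(-90 + 4 \left(209 + 4\right)\right) \left(-2155 + \frac{1}{19840}\right) = \left(-90 + 4 \cdot 213\right) \left(- \frac{42755199}{19840}\right) = \left(-90 + 852\right) \left(- \frac{42755199}{19840}\right) = 762 \left(- \frac{42755199}{19840}\right) = - \frac{16289730819}{9920}$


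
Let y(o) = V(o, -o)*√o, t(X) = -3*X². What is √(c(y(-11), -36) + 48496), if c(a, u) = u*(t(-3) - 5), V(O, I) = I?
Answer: 4*√3103 ≈ 222.82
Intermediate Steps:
y(o) = -o^(3/2) (y(o) = (-o)*√o = -o^(3/2))
c(a, u) = -32*u (c(a, u) = u*(-3*(-3)² - 5) = u*(-3*9 - 5) = u*(-27 - 5) = u*(-32) = -32*u)
√(c(y(-11), -36) + 48496) = √(-32*(-36) + 48496) = √(1152 + 48496) = √49648 = 4*√3103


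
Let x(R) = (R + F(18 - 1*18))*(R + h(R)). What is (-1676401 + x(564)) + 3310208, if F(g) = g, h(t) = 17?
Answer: 1961491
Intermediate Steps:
x(R) = R*(17 + R) (x(R) = (R + (18 - 1*18))*(R + 17) = (R + (18 - 18))*(17 + R) = (R + 0)*(17 + R) = R*(17 + R))
(-1676401 + x(564)) + 3310208 = (-1676401 + 564*(17 + 564)) + 3310208 = (-1676401 + 564*581) + 3310208 = (-1676401 + 327684) + 3310208 = -1348717 + 3310208 = 1961491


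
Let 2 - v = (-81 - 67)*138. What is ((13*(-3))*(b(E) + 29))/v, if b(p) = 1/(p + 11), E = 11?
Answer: -24921/449372 ≈ -0.055457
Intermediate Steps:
b(p) = 1/(11 + p)
v = 20426 (v = 2 - (-81 - 67)*138 = 2 - (-148)*138 = 2 - 1*(-20424) = 2 + 20424 = 20426)
((13*(-3))*(b(E) + 29))/v = ((13*(-3))*(1/(11 + 11) + 29))/20426 = -39*(1/22 + 29)*(1/20426) = -39*639/22*(1/20426) = -24921/22*1/20426 = -24921/449372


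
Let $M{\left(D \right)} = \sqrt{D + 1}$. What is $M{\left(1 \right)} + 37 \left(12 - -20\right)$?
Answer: $1184 + \sqrt{2} \approx 1185.4$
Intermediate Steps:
$M{\left(D \right)} = \sqrt{1 + D}$
$M{\left(1 \right)} + 37 \left(12 - -20\right) = \sqrt{1 + 1} + 37 \left(12 - -20\right) = \sqrt{2} + 37 \left(12 + 20\right) = \sqrt{2} + 37 \cdot 32 = \sqrt{2} + 1184 = 1184 + \sqrt{2}$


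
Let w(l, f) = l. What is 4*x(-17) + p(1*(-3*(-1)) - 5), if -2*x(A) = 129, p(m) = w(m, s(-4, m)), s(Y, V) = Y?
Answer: -260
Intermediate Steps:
p(m) = m
x(A) = -129/2 (x(A) = -1/2*129 = -129/2)
4*x(-17) + p(1*(-3*(-1)) - 5) = 4*(-129/2) + (1*(-3*(-1)) - 5) = -258 + (1*3 - 5) = -258 + (3 - 5) = -258 - 2 = -260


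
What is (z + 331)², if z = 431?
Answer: 580644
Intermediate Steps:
(z + 331)² = (431 + 331)² = 762² = 580644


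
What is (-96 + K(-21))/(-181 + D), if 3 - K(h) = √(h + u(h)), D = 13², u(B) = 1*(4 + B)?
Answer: 31/4 + I*√38/12 ≈ 7.75 + 0.5137*I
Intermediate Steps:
u(B) = 4 + B
D = 169
K(h) = 3 - √(4 + 2*h) (K(h) = 3 - √(h + (4 + h)) = 3 - √(4 + 2*h))
(-96 + K(-21))/(-181 + D) = (-96 + (3 - √(4 + 2*(-21))))/(-181 + 169) = (-96 + (3 - √(4 - 42)))/(-12) = (-96 + (3 - √(-38)))*(-1/12) = (-96 + (3 - I*√38))*(-1/12) = (-93 - I*√38)*(-1/12) = 31/4 + I*√38/12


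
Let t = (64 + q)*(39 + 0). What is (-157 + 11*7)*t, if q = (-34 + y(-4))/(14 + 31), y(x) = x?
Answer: -591136/3 ≈ -1.9705e+5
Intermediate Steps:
q = -38/45 (q = (-34 - 4)/(14 + 31) = -38/45 ≈ -0.84444)
t = 36946/15 (t = (64 - 38/45)*(39 + 0) = (2842/45)*39 = 36946/15 ≈ 2463.1)
(-157 + 11*7)*t = (-157 + 11*7)*(36946/15) = (-157 + 77)*(36946/15) = -80*36946/15 = -591136/3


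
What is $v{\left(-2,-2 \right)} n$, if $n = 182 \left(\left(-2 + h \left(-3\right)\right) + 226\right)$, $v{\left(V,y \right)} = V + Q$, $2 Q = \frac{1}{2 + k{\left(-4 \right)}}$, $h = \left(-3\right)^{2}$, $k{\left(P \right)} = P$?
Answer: $- \frac{161343}{2} \approx -80672.0$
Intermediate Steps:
$h = 9$
$Q = - \frac{1}{4}$ ($Q = \frac{1}{2 \left(2 - 4\right)} = \frac{1}{2 \left(-2\right)} = \frac{1}{2} \left(- \frac{1}{2}\right) = - \frac{1}{4} \approx -0.25$)
$v{\left(V,y \right)} = - \frac{1}{4} + V$ ($v{\left(V,y \right)} = V - \frac{1}{4} = - \frac{1}{4} + V$)
$n = 35854$ ($n = 182 \left(\left(-2 + 9 \left(-3\right)\right) + 226\right) = 182 \left(\left(-2 - 27\right) + 226\right) = 182 \left(-29 + 226\right) = 182 \cdot 197 = 35854$)
$v{\left(-2,-2 \right)} n = \left(- \frac{1}{4} - 2\right) 35854 = \left(- \frac{9}{4}\right) 35854 = - \frac{161343}{2}$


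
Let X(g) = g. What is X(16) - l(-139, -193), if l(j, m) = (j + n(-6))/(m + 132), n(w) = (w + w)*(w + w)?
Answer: 981/61 ≈ 16.082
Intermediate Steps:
n(w) = 4*w**2 (n(w) = (2*w)*(2*w) = 4*w**2)
l(j, m) = (144 + j)/(132 + m) (l(j, m) = (j + 4*(-6)**2)/(m + 132) = (j + 4*36)/(132 + m) = (j + 144)/(132 + m) = (144 + j)/(132 + m))
X(16) - l(-139, -193) = 16 - (144 - 139)/(132 - 193) = 16 - 5/(-61) = 16 - (-1)*5/61 = 16 - 1*(-5/61) = 16 + 5/61 = 981/61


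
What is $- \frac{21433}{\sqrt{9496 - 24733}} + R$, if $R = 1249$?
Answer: $1249 + \frac{21433 i \sqrt{1693}}{5079} \approx 1249.0 + 173.63 i$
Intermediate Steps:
$- \frac{21433}{\sqrt{9496 - 24733}} + R = - \frac{21433}{\sqrt{9496 - 24733}} + 1249 = - \frac{21433}{\sqrt{-15237}} + 1249 = - \frac{21433}{3 i \sqrt{1693}} + 1249 = - 21433 \left(- \frac{i \sqrt{1693}}{5079}\right) + 1249 = \frac{21433 i \sqrt{1693}}{5079} + 1249 = 1249 + \frac{21433 i \sqrt{1693}}{5079}$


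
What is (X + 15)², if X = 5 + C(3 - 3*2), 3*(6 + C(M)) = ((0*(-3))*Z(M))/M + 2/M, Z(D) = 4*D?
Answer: 15376/81 ≈ 189.83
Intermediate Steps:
C(M) = -6 + 2/(3*M) (C(M) = -6 + (((0*(-3))*(4*M))/M + 2/M)/3 = -6 + ((0*(4*M))/M + 2/M)/3 = -6 + (0/M + 2/M)/3 = -6 + (0 + 2/M)/3 = -6 + (2/M)/3 = -6 + 2/(3*M))
X = -11/9 (X = 5 + (-6 + 2/(3*(3 - 3*2))) = 5 + (-6 + 2/(3*(3 - 6))) = 5 + (-6 + (⅔)/(-3)) = 5 + (-6 + (⅔)*(-⅓)) = 5 + (-6 - 2/9) = 5 - 56/9 = -11/9 ≈ -1.2222)
(X + 15)² = (-11/9 + 15)² = (124/9)² = 15376/81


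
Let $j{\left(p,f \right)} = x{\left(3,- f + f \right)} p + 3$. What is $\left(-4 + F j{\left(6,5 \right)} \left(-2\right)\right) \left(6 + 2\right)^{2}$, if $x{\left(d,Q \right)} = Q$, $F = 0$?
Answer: $-256$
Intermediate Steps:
$j{\left(p,f \right)} = 3$ ($j{\left(p,f \right)} = \left(- f + f\right) p + 3 = 0 p + 3 = 0 + 3 = 3$)
$\left(-4 + F j{\left(6,5 \right)} \left(-2\right)\right) \left(6 + 2\right)^{2} = \left(-4 + 0 \cdot 3 \left(-2\right)\right) \left(6 + 2\right)^{2} = \left(-4 + 0 \left(-2\right)\right) 8^{2} = \left(-4 + 0\right) 64 = \left(-4\right) 64 = -256$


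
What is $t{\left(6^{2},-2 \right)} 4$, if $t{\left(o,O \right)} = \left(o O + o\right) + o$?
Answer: $0$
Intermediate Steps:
$t{\left(o,O \right)} = 2 o + O o$ ($t{\left(o,O \right)} = \left(O o + o\right) + o = \left(o + O o\right) + o = 2 o + O o$)
$t{\left(6^{2},-2 \right)} 4 = 6^{2} \left(2 - 2\right) 4 = 36 \cdot 0 \cdot 4 = 0 \cdot 4 = 0$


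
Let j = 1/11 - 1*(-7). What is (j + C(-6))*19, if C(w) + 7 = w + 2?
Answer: -817/11 ≈ -74.273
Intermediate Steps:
C(w) = -5 + w (C(w) = -7 + (w + 2) = -7 + (2 + w) = -5 + w)
j = 78/11 (j = 1/11 + 7 = 78/11 ≈ 7.0909)
(j + C(-6))*19 = (78/11 + (-5 - 6))*19 = (78/11 - 11)*19 = -43/11*19 = -817/11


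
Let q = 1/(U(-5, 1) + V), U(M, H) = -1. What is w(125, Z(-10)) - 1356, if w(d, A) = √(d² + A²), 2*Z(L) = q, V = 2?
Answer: -1356 + √62501/2 ≈ -1231.0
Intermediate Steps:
q = 1 (q = 1/(-1 + 2) = 1/1 = 1)
Z(L) = ½ (Z(L) = (½)*1 = ½)
w(d, A) = √(A² + d²)
w(125, Z(-10)) - 1356 = √((½)² + 125²) - 1356 = √(¼ + 15625) - 1356 = √(62501/4) - 1356 = √62501/2 - 1356 = -1356 + √62501/2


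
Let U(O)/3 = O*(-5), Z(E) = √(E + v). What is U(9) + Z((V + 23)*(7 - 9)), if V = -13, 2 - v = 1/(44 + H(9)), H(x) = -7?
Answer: -135 + I*√24679/37 ≈ -135.0 + 4.2458*I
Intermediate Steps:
v = 73/37 (v = 2 - 1/(44 - 7) = 2 - 1/37 = 73/37 ≈ 1.9730)
Z(E) = √(73/37 + E) (Z(E) = √(E + 73/37) = √(73/37 + E))
U(O) = -15*O (U(O) = 3*(O*(-5)) = 3*(-5*O) = -15*O)
U(9) + Z((V + 23)*(7 - 9)) = -15*9 + √(2701 + 1369*((-13 + 23)*(7 - 9)))/37 = -135 + √(2701 + 1369*(10*(-2)))/37 = -135 + √(2701 + 1369*(-20))/37 = -135 + √(2701 - 27380)/37 = -135 + √(-24679)/37 = -135 + (I*√24679)/37 = -135 + I*√24679/37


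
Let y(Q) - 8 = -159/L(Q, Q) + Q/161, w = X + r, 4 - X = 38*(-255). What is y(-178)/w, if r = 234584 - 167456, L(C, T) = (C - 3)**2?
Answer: 36339111/405199252262 ≈ 8.9682e-5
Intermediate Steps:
L(C, T) = (-3 + C)**2
X = 9694 (X = 4 - 38*(-255) = 4 - 1*(-9690) = 4 + 9690 = 9694)
r = 67128
w = 76822 (w = 9694 + 67128 = 76822)
y(Q) = 8 - 159/(-3 + Q)**2 + Q/161 (y(Q) = 8 + (-159/(-3 + Q)**2 + Q/161) = 8 - 159/(-3 + Q)**2 + Q/161)
y(-178)/w = (8 - 159/(-3 - 178)**2 + (1/161)*(-178))/76822 = (8 - 159/(-181)**2 - 178/161)*(1/76822) = (8 - 159*1/32761 - 178/161)*(1/76822) = (8 - 159/32761 - 178/161)*(1/76822) = (36339111/5274521)*(1/76822) = 36339111/405199252262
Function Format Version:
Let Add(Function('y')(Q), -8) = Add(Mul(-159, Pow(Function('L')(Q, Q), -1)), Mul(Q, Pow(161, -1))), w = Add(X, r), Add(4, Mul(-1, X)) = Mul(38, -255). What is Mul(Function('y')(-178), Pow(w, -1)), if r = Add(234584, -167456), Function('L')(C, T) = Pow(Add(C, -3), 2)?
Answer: Rational(36339111, 405199252262) ≈ 8.9682e-5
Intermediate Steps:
Function('L')(C, T) = Pow(Add(-3, C), 2)
X = 9694 (X = Add(4, Mul(-1, Mul(38, -255))) = Add(4, Mul(-1, -9690)) = Add(4, 9690) = 9694)
r = 67128
w = 76822 (w = Add(9694, 67128) = 76822)
Function('y')(Q) = Add(8, Mul(-159, Pow(Add(-3, Q), -2)), Mul(Rational(1, 161), Q)) (Function('y')(Q) = Add(8, Add(Mul(-159, Pow(Pow(Add(-3, Q), 2), -1)), Mul(Q, Pow(161, -1)))) = Add(8, Add(Mul(-159, Pow(Add(-3, Q), -2)), Mul(Q, Rational(1, 161)))) = Add(8, Add(Mul(-159, Pow(Add(-3, Q), -2)), Mul(Rational(1, 161), Q))) = Add(8, Mul(-159, Pow(Add(-3, Q), -2)), Mul(Rational(1, 161), Q)))
Mul(Function('y')(-178), Pow(w, -1)) = Mul(Add(8, Mul(-159, Pow(Add(-3, -178), -2)), Mul(Rational(1, 161), -178)), Pow(76822, -1)) = Mul(Add(8, Mul(-159, Pow(-181, -2)), Rational(-178, 161)), Rational(1, 76822)) = Mul(Add(8, Mul(-159, Rational(1, 32761)), Rational(-178, 161)), Rational(1, 76822)) = Mul(Add(8, Rational(-159, 32761), Rational(-178, 161)), Rational(1, 76822)) = Mul(Rational(36339111, 5274521), Rational(1, 76822)) = Rational(36339111, 405199252262)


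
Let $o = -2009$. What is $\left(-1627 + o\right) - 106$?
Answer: $-3742$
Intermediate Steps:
$\left(-1627 + o\right) - 106 = \left(-1627 - 2009\right) - 106 = -3636 - 106 = -3742$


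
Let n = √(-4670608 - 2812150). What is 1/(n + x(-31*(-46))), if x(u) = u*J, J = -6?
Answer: -4278/40343947 - I*√7482758/80687894 ≈ -0.00010604 - 3.3902e-5*I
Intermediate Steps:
x(u) = -6*u (x(u) = u*(-6) = -6*u)
n = I*√7482758 (n = √(-7482758) = I*√7482758 ≈ 2735.5*I)
1/(n + x(-31*(-46))) = 1/(I*√7482758 - (-186)*(-46)) = 1/(I*√7482758 - 6*1426) = 1/(I*√7482758 - 8556) = 1/(-8556 + I*√7482758)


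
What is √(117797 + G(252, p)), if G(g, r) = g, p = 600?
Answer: √118049 ≈ 343.58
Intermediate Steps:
√(117797 + G(252, p)) = √(117797 + 252) = √118049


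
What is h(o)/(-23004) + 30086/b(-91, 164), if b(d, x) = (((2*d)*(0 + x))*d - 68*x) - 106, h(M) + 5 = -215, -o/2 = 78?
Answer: 160897318/7777968705 ≈ 0.020686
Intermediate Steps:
o = -156 (o = -2*78 = -156)
h(M) = -220 (h(M) = -5 - 215 = -220)
b(d, x) = -106 - 68*x + 2*x*d**2 (b(d, x) = (((2*d)*x)*d - 68*x) - 106 = ((2*d*x)*d - 68*x) - 106 = (2*x*d**2 - 68*x) - 106 = (-68*x + 2*x*d**2) - 106 = -106 - 68*x + 2*x*d**2)
h(o)/(-23004) + 30086/b(-91, 164) = -220/(-23004) + 30086/(-106 - 68*164 + 2*164*(-91)**2) = -220*(-1/23004) + 30086/(-106 - 11152 + 2*164*8281) = 55/5751 + 30086/(-106 - 11152 + 2716168) = 55/5751 + 30086/2704910 = 55/5751 + 30086*(1/2704910) = 55/5751 + 15043/1352455 = 160897318/7777968705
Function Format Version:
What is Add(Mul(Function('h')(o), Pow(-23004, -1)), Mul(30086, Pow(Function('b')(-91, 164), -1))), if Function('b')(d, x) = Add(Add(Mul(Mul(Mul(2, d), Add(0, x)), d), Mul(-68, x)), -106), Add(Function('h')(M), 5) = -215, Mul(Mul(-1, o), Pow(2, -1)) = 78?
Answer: Rational(160897318, 7777968705) ≈ 0.020686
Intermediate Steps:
o = -156 (o = Mul(-2, 78) = -156)
Function('h')(M) = -220 (Function('h')(M) = Add(-5, -215) = -220)
Function('b')(d, x) = Add(-106, Mul(-68, x), Mul(2, x, Pow(d, 2))) (Function('b')(d, x) = Add(Add(Mul(Mul(Mul(2, d), x), d), Mul(-68, x)), -106) = Add(Add(Mul(Mul(2, d, x), d), Mul(-68, x)), -106) = Add(Add(Mul(2, x, Pow(d, 2)), Mul(-68, x)), -106) = Add(Add(Mul(-68, x), Mul(2, x, Pow(d, 2))), -106) = Add(-106, Mul(-68, x), Mul(2, x, Pow(d, 2))))
Add(Mul(Function('h')(o), Pow(-23004, -1)), Mul(30086, Pow(Function('b')(-91, 164), -1))) = Add(Mul(-220, Pow(-23004, -1)), Mul(30086, Pow(Add(-106, Mul(-68, 164), Mul(2, 164, Pow(-91, 2))), -1))) = Add(Mul(-220, Rational(-1, 23004)), Mul(30086, Pow(Add(-106, -11152, Mul(2, 164, 8281)), -1))) = Add(Rational(55, 5751), Mul(30086, Pow(Add(-106, -11152, 2716168), -1))) = Add(Rational(55, 5751), Mul(30086, Pow(2704910, -1))) = Add(Rational(55, 5751), Mul(30086, Rational(1, 2704910))) = Add(Rational(55, 5751), Rational(15043, 1352455)) = Rational(160897318, 7777968705)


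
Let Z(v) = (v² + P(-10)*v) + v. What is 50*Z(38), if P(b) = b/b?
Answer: 76000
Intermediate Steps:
P(b) = 1
Z(v) = v² + 2*v (Z(v) = (v² + 1*v) + v = (v² + v) + v = (v + v²) + v = v² + 2*v)
50*Z(38) = 50*(38*(2 + 38)) = 50*(38*40) = 50*1520 = 76000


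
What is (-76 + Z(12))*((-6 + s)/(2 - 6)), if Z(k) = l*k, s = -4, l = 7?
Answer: 20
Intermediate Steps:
Z(k) = 7*k
(-76 + Z(12))*((-6 + s)/(2 - 6)) = (-76 + 7*12)*((-6 - 4)/(2 - 6)) = (-76 + 84)*(-10/(-4)) = 8*(-¼*(-10)) = 8*(5/2) = 20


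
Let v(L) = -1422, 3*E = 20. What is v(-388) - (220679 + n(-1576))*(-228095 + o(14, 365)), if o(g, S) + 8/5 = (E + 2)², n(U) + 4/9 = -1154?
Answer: 20272807406297/405 ≈ 5.0056e+10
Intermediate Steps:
E = 20/3 (E = (⅓)*20 = 20/3 ≈ 6.6667)
n(U) = -10390/9 (n(U) = -4/9 - 1154 = -10390/9)
o(g, S) = 3308/45 (o(g, S) = -8/5 + (20/3 + 2)² = -8/5 + (26/3)² = -8/5 + 676/9 = 3308/45)
v(-388) - (220679 + n(-1576))*(-228095 + o(14, 365)) = -1422 - (220679 - 10390/9)*(-228095 + 3308/45) = -1422 - 1975721*(-10260967)/(9*45) = -1422 - 1*(-20272807982207/405) = -1422 + 20272807982207/405 = 20272807406297/405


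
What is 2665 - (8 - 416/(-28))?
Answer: 18495/7 ≈ 2642.1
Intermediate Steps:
2665 - (8 - 416/(-28)) = 2665 - (8 - 416*(-1)/28) = 2665 - (8 - 16*(-13/14)) = 2665 - (8 + 104/7) = 2665 - 1*160/7 = 2665 - 160/7 = 18495/7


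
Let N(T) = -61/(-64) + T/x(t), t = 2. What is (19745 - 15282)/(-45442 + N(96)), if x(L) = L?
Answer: -285632/2905155 ≈ -0.098319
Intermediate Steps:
N(T) = 61/64 + T/2 (N(T) = -61/(-64) + T/2 = -61*(-1/64) + T*(½) = 61/64 + T/2)
(19745 - 15282)/(-45442 + N(96)) = (19745 - 15282)/(-45442 + (61/64 + (½)*96)) = 4463/(-45442 + (61/64 + 48)) = 4463/(-45442 + 3133/64) = 4463/(-2905155/64) = 4463*(-64/2905155) = -285632/2905155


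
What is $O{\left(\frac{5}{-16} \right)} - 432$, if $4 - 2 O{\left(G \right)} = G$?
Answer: $- \frac{13755}{32} \approx -429.84$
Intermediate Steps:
$O{\left(G \right)} = 2 - \frac{G}{2}$
$O{\left(\frac{5}{-16} \right)} - 432 = \left(2 - \frac{5 \frac{1}{-16}}{2}\right) - 432 = \left(2 - \frac{5 \left(- \frac{1}{16}\right)}{2}\right) - 432 = \left(2 - - \frac{5}{32}\right) - 432 = \left(2 + \frac{5}{32}\right) - 432 = \frac{69}{32} - 432 = - \frac{13755}{32}$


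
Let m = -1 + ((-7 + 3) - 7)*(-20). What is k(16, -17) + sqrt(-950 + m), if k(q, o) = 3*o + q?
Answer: -35 + I*sqrt(731) ≈ -35.0 + 27.037*I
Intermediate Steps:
k(q, o) = q + 3*o
m = 219 (m = -1 + (-4 - 7)*(-20) = -1 - 11*(-20) = -1 + 220 = 219)
k(16, -17) + sqrt(-950 + m) = (16 + 3*(-17)) + sqrt(-950 + 219) = (16 - 51) + sqrt(-731) = -35 + I*sqrt(731)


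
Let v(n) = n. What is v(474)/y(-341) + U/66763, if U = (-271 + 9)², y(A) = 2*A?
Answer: 7584773/22766183 ≈ 0.33316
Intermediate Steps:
U = 68644 (U = (-262)² = 68644)
v(474)/y(-341) + U/66763 = 474/((2*(-341))) + 68644/66763 = 474/(-682) + 68644*(1/66763) = 474*(-1/682) + 68644/66763 = -237/341 + 68644/66763 = 7584773/22766183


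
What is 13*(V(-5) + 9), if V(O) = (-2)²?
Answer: 169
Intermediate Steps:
V(O) = 4
13*(V(-5) + 9) = 13*(4 + 9) = 13*13 = 169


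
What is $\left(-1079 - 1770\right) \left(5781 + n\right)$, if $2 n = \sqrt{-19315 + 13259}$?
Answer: $-16470069 - 2849 i \sqrt{1514} \approx -1.647 \cdot 10^{7} - 1.1086 \cdot 10^{5} i$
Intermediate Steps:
$n = i \sqrt{1514}$ ($n = \frac{\sqrt{-19315 + 13259}}{2} = \frac{\sqrt{-6056}}{2} = \frac{2 i \sqrt{1514}}{2} = i \sqrt{1514} \approx 38.91 i$)
$\left(-1079 - 1770\right) \left(5781 + n\right) = \left(-1079 - 1770\right) \left(5781 + i \sqrt{1514}\right) = - 2849 \left(5781 + i \sqrt{1514}\right) = -16470069 - 2849 i \sqrt{1514}$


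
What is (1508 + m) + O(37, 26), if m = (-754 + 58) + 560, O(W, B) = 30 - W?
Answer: 1365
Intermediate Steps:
m = -136 (m = -696 + 560 = -136)
(1508 + m) + O(37, 26) = (1508 - 136) + (30 - 1*37) = 1372 + (30 - 37) = 1372 - 7 = 1365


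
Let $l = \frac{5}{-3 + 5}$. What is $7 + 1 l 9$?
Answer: $\frac{59}{2} \approx 29.5$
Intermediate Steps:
$l = \frac{5}{2} \approx 2.5$
$7 + 1 l 9 = 7 + 1 \cdot \frac{5}{2} \cdot 9 = 7 + \frac{5}{2} \cdot 9 = 7 + \frac{45}{2} = \frac{59}{2}$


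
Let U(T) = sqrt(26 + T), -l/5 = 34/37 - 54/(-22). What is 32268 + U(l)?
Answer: 32268 + 3*sqrt(168091)/407 ≈ 32271.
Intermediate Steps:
l = -6865/407 (l = -5*(34/37 - 54/(-22)) = -5*(34*(1/37) - 54*(-1/22)) = -5*(34/37 + 27/11) = -5*1373/407 = -6865/407 ≈ -16.867)
32268 + U(l) = 32268 + sqrt(26 - 6865/407) = 32268 + sqrt(3717/407) = 32268 + 3*sqrt(168091)/407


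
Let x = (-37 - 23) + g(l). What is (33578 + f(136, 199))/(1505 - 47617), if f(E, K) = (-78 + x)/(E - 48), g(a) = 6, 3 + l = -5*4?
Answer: -67153/92224 ≈ -0.72815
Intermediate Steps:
l = -23 (l = -3 - 5*4 = -3 - 20 = -23)
x = -54 (x = (-37 - 23) + 6 = -60 + 6 = -54)
f(E, K) = -132/(-48 + E) (f(E, K) = (-78 - 54)/(E - 48) = -132/(-48 + E))
(33578 + f(136, 199))/(1505 - 47617) = (33578 - 132/(-48 + 136))/(1505 - 47617) = (33578 - 132/88)/(-46112) = (33578 - 132*1/88)*(-1/46112) = (33578 - 3/2)*(-1/46112) = (67153/2)*(-1/46112) = -67153/92224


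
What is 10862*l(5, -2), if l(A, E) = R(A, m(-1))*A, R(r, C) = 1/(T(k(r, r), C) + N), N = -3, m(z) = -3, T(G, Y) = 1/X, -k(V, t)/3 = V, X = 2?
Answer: -21724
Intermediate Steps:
k(V, t) = -3*V
T(G, Y) = 1/2
R(r, C) = -2/5 (R(r, C) = 1/(1/2 - 3) = 1/(-5/2) = -2/5)
l(A, E) = -2*A/5
10862*l(5, -2) = 10862*(-2/5*5) = 10862*(-2) = -21724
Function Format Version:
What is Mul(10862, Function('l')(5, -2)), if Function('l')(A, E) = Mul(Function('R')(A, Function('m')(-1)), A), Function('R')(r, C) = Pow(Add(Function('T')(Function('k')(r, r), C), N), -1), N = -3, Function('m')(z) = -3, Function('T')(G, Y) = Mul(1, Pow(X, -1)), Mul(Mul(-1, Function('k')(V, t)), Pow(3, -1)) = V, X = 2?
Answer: -21724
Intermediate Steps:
Function('k')(V, t) = Mul(-3, V)
Function('T')(G, Y) = Rational(1, 2) (Function('T')(G, Y) = Mul(1, Pow(2, -1)) = Mul(1, Rational(1, 2)) = Rational(1, 2))
Function('R')(r, C) = Rational(-2, 5) (Function('R')(r, C) = Pow(Add(Rational(1, 2), -3), -1) = Pow(Rational(-5, 2), -1) = Rational(-2, 5))
Function('l')(A, E) = Mul(Rational(-2, 5), A)
Mul(10862, Function('l')(5, -2)) = Mul(10862, Mul(Rational(-2, 5), 5)) = Mul(10862, -2) = -21724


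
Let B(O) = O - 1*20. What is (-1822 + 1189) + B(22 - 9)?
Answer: -640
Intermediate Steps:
B(O) = -20 + O (B(O) = O - 20 = -20 + O)
(-1822 + 1189) + B(22 - 9) = (-1822 + 1189) + (-20 + (22 - 9)) = -633 + (-20 + 13) = -633 - 7 = -640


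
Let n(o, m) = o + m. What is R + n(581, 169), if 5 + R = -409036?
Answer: -408291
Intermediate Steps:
R = -409041 (R = -5 - 409036 = -409041)
n(o, m) = m + o
R + n(581, 169) = -409041 + (169 + 581) = -409041 + 750 = -408291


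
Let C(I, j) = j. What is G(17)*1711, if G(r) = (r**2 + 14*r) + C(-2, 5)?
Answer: 910252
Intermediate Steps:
G(r) = 5 + r**2 + 14*r (G(r) = (r**2 + 14*r) + 5 = 5 + r**2 + 14*r)
G(17)*1711 = (5 + 17**2 + 14*17)*1711 = (5 + 289 + 238)*1711 = 532*1711 = 910252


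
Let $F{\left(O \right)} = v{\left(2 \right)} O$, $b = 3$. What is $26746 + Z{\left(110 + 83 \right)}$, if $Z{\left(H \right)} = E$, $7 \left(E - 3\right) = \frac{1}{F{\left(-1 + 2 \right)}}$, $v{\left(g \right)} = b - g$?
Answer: $\frac{187244}{7} \approx 26749.0$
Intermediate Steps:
$v{\left(g \right)} = 3 - g$
$F{\left(O \right)} = O$ ($F{\left(O \right)} = \left(3 - 2\right) O = 1 O = O$)
$E = \frac{22}{7}$ ($E = 3 + \frac{1}{7 \left(-1 + 2\right)} = 3 + \frac{1}{7 \cdot 1} = 3 + \frac{1}{7} \cdot 1 = 3 + \frac{1}{7} = \frac{22}{7} \approx 3.1429$)
$Z{\left(H \right)} = \frac{22}{7}$
$26746 + Z{\left(110 + 83 \right)} = 26746 + \frac{22}{7} = \frac{187244}{7}$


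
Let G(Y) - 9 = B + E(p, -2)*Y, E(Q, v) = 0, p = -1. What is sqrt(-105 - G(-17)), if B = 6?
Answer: 2*I*sqrt(30) ≈ 10.954*I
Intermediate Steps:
G(Y) = 15 (G(Y) = 9 + (6 + 0*Y) = 9 + (6 + 0) = 9 + 6 = 15)
sqrt(-105 - G(-17)) = sqrt(-105 - 1*15) = sqrt(-105 - 15) = sqrt(-120) = 2*I*sqrt(30)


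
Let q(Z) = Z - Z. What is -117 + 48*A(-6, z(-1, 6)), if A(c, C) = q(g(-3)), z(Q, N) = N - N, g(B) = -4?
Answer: -117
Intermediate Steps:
q(Z) = 0
z(Q, N) = 0
A(c, C) = 0
-117 + 48*A(-6, z(-1, 6)) = -117 + 48*0 = -117 + 0 = -117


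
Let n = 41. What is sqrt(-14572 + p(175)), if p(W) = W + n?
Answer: 2*I*sqrt(3589) ≈ 119.82*I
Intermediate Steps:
p(W) = 41 + W (p(W) = W + 41 = 41 + W)
sqrt(-14572 + p(175)) = sqrt(-14572 + (41 + 175)) = sqrt(-14572 + 216) = sqrt(-14356) = 2*I*sqrt(3589)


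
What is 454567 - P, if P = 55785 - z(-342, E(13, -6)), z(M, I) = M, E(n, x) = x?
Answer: 398440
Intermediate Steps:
P = 56127 (P = 55785 - 1*(-342) = 55785 + 342 = 56127)
454567 - P = 454567 - 1*56127 = 454567 - 56127 = 398440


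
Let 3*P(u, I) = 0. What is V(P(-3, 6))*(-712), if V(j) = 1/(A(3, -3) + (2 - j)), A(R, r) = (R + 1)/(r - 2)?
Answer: -1780/3 ≈ -593.33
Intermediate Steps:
A(R, r) = (1 + R)/(-2 + r)
P(u, I) = 0 (P(u, I) = (1/3)*0 = 0)
V(j) = 1/(6/5 - j) (V(j) = 1/((1 + 3)/(-2 - 3) + (2 - j)) = 1/(4/(-5) + (2 - j)) = 1/(-1/5*4 + (2 - j)) = 1/(-4/5 + (2 - j)) = 1/(6/5 - j))
V(P(-3, 6))*(-712) = -5/(-6 + 5*0)*(-712) = -5/(-6 + 0)*(-712) = -5/(-6)*(-712) = -5*(-1/6)*(-712) = (5/6)*(-712) = -1780/3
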